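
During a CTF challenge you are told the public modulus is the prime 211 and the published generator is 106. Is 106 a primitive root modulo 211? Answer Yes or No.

φ(211) = 211 − 1 = 210 = 2 · 3 · 5 · 7.
An element g generates (Z/211Z)^× iff g^(210/q) ≢ 1 (mod 211) for each prime q ∈ {2, 3, 5, 7}.
106^105 ≡ 210 (mod 211)  [q = 2: ≢ 1 ✓]
106^70 ≡ 14 (mod 211)  [q = 3: ≢ 1 ✓]
106^42 ≡ 71 (mod 211)  [q = 5: ≢ 1 ✓]
106^30 ≡ 58 (mod 211)  [q = 7: ≢ 1 ✓]
Every test exponent gives a nontrivial residue, hence 106 generates the full group.

Yes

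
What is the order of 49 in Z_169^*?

By Lagrange's theorem, ord_169(49) divides φ(169) = φ(13^2) = 13·(13−1) = 156 = 2^2 · 3 · 13.
Divisors of 156: 1, 2, 3, 4, 6, 12, 13, 26, 39, 52, 78, 156.
Test each divisor d:
49^1 ≡ 49 (mod 169)
49^2 ≡ 35 (mod 169)
49^3 ≡ 25 (mod 169)
49^4 ≡ 42 (mod 169)
49^6 ≡ 118 (mod 169)
49^12 ≡ 66 (mod 169)
49^13 ≡ 23 (mod 169)
49^26 ≡ 22 (mod 169)
49^39 ≡ 168 (mod 169)
49^52 ≡ 146 (mod 169)
49^78 ≡ 1 (mod 169) ✓
So ord_169(49) = 78.

78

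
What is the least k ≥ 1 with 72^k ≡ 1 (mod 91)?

12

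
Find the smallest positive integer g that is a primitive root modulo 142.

φ(142) = φ(2)·φ(71) = 1·70 = 70 = 2 · 5 · 7.
Test candidates g = 2, 3, … against the prime factors q ∈ {2, 5, 7} of φ(142): g is a generator iff g^(70/q) ≢ 1 for every such q.
g = 2: gcd(2, 142) = 2 > 1, not a unit — skip.
g = 3: 3^35 ≡ 1 — hits 1, so not a primitive root.
g = 4: gcd(4, 142) = 2 > 1, not a unit — skip.
g = 5: 5^35 ≡ 1 — hits 1, so not a primitive root.
g = 6: gcd(6, 142) = 2 > 1, not a unit — skip.
g = 7: 7^35 ≡ 141; 7^14 ≡ 125; 7^10 ≡ 45 — none is 1, so 7 is a primitive root.
Hence the least primitive root of 142 is 7.

7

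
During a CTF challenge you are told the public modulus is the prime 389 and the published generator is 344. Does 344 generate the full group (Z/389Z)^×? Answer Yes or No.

No

φ(389) = 389 − 1 = 388 = 2^2 · 97.
344 is a primitive root mod 389 iff 344^(φ(389)/q) ≢ 1 for every prime q | φ(389), i.e. q ∈ {2, 97}.
344^194 ≡ 1 (mod 389)  [q = 2: ≡ 1 ✗]
344^4 ≡ 176 (mod 389)  [q = 97: ≢ 1 ✓]
The check at q = 2 fails, so 344 generates a proper subgroup.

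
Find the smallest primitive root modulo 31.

3

φ(31) = 31 − 1 = 30 = 2 · 3 · 5.
g is a primitive root iff g^(30/q) ≢ 1 (mod 31) for each prime q ∈ {2, 3, 5}.
g = 2: 2^15 ≡ 1 — hits 1, so not a primitive root.
g = 3: 3^15 ≡ 30; 3^10 ≡ 25; 3^6 ≡ 16 — none is 1, so 3 is a primitive root.
Hence the least primitive root of 31 is 3.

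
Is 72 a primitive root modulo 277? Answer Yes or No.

Yes

φ(277) = 277 − 1 = 276 = 2^2 · 3 · 23.
Test 72^(276/q) mod 277 for each prime factor q of 276:
72^138 ≡ 276 (mod 277)  [q = 2: ≢ 1 ✓]
72^92 ≡ 116 (mod 277)  [q = 3: ≢ 1 ✓]
72^12 ≡ 164 (mod 277)  [q = 23: ≢ 1 ✓]
None equal 1, so ord_277(72) = 276: 72 is a primitive root.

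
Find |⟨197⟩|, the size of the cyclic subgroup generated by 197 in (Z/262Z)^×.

130

The order of 197 must divide φ(262) = φ(2)·φ(131) = 1·130 = 130 = 2 · 5 · 13.
Divisors of 130: 1, 2, 5, 10, 13, 26, 65, 130.
Check 197^d mod 262 for each divisor in increasing order:
197^1 ≡ 197 (mod 262)
197^2 ≡ 33 (mod 262)
197^5 ≡ 217 (mod 262)
197^10 ≡ 191 (mod 262)
197^13 ≡ 73 (mod 262)
197^26 ≡ 89 (mod 262)
197^65 ≡ 261 (mod 262)
197^130 ≡ 1 (mod 262) ✓
Hence ord(197) = 130.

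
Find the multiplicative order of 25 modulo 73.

36

By Lagrange's theorem, ord_73(25) divides φ(73) = 73 − 1 = 72 = 2^3 · 3^2.
Divisors of 72: 1, 2, 3, 4, 6, 8, 9, 12, 18, 24, 36, 72.
Test each divisor d:
25^1 ≡ 25
25^2 ≡ 41
25^3 ≡ 3
25^4 ≡ 2
25^6 ≡ 9
25^8 ≡ 4
25^9 ≡ 27
25^12 ≡ 8
25^18 ≡ 72
25^24 ≡ 64
25^36 ≡ 1
The smallest such exponent is 36, so the order of 25 is 36.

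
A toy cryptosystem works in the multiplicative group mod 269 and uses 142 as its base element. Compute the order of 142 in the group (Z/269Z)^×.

The order of 142 must divide φ(269) = 269 − 1 = 268 = 2^2 · 67.
Divisors of 268: 1, 2, 4, 67, 134, 268.
Evaluate successive powers at the divisors of 268:
142^1 ≡ 142
142^2 ≡ 258
142^4 ≡ 121
142^67 ≡ 1
The smallest such exponent is 67, so the order of 142 is 67.

67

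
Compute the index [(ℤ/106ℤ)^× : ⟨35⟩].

1

Since 35 ∈ (Z/106Z)^×, its order divides φ(106) = φ(2)·φ(53) = 1·52 = 52 = 2^2 · 13.
Divisors of 52: 1, 2, 4, 13, 26, 52.
Evaluate successive powers at the divisors of 52:
35^1 ≡ 35 (mod 106)
35^2 ≡ 59 (mod 106)
35^4 ≡ 89 (mod 106)
35^13 ≡ 83 (mod 106)
35^26 ≡ 105 (mod 106)
35^52 ≡ 1 (mod 106) ✓
Thus |⟨35⟩| = ord(35) = 52.
The index is φ(106) / ord(35) = 52 / 52 = 1.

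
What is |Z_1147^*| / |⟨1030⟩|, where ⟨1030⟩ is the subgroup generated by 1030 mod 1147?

18

The order of 1030 must divide φ(1147) = φ(31·37) = (31−1)·(37−1) = 30·36 = 1080 = 2^3 · 3^3 · 5.
Divisors of 1080: 1, 2, 3, 4, 5, 6, 8, 9, 10, 12, 15, 18, 20, 24, 27, 30, 36, 40, 45, 54, 60, 72, 90, 108, 120, 135, 180, 216, 270, 360, 540, 1080.
Test each divisor d:
1030^1 ≡ 1030
1030^2 ≡ 1072
1030^3 ≡ 746
1030^4 ≡ 1037
1030^5 ≡ 253
1030^6 ≡ 221
1030^8 ≡ 630
1030^9 ≡ 845
1030^10 ≡ 924
1030^12 ≡ 667
1030^15 ≡ 931
1030^18 ≡ 591
1030^20 ≡ 408
1030^24 ≡ 1000
1030^27 ≡ 450
1030^30 ≡ 776
1030^36 ≡ 593
1030^40 ≡ 149
1030^45 ≡ 993
1030^54 ≡ 628
1030^60 ≡ 1
So ord_1147(1030) = 60, hence |⟨1030⟩| = 60.
[(Z/1147Z)^× : ⟨1030⟩] = 1080/60 = 18.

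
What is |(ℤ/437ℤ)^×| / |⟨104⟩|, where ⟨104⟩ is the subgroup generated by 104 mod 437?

4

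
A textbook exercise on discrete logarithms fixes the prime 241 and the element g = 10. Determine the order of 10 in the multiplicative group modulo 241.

Since 10 ∈ (Z/241Z)^×, its order divides φ(241) = 241 − 1 = 240 = 2^4 · 3 · 5.
Divisors of 240: 1, 2, 3, 4, 5, 6, 8, 10, 12, 15, 16, 20, 24, 30, 40, 48, 60, 80, 120, 240.
Test each divisor d:
10^1 ≡ 10 (mod 241)
10^2 ≡ 100 (mod 241)
10^3 ≡ 36 (mod 241)
10^4 ≡ 119 (mod 241)
10^5 ≡ 226 (mod 241)
10^6 ≡ 91 (mod 241)
10^8 ≡ 183 (mod 241)
10^10 ≡ 225 (mod 241)
10^12 ≡ 87 (mod 241)
10^15 ≡ 240 (mod 241)
10^16 ≡ 231 (mod 241)
10^20 ≡ 15 (mod 241)
10^24 ≡ 98 (mod 241)
10^30 ≡ 1 (mod 241) ✓
Hence ord(10) = 30.

30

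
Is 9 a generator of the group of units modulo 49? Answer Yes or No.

φ(49) = φ(7^2) = 7·(7−1) = 42 = 2 · 3 · 7.
Test 9^(42/q) mod 49 for each prime factor q of 42:
9^21 ≡ 1 (mod 49)  [q = 2: ≡ 1 ✗]
9^14 ≡ 18 (mod 49)  [q = 3: ≢ 1 ✓]
9^6 ≡ 36 (mod 49)  [q = 7: ≢ 1 ✓]
The check at q = 2 fails, so 9 generates a proper subgroup.

No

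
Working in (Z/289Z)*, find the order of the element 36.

ord(36) | φ(289) = φ(17^2) = 17·(17−1) = 272 = 2^4 · 17.
Divisors of 272: 1, 2, 4, 8, 16, 17, 34, 68, 136, 272.
Test each divisor d:
36^1 ≡ 36
36^2 ≡ 140
36^4 ≡ 237
36^8 ≡ 103
36^16 ≡ 205
36^17 ≡ 155
36^34 ≡ 38
36^68 ≡ 288
36^136 ≡ 1
So ord_289(36) = 136.

136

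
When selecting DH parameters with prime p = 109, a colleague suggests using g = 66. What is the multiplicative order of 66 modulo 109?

9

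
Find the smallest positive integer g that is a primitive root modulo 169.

2

φ(169) = φ(13^2) = 13·(13−1) = 156 = 2^2 · 3 · 13.
g is a primitive root iff g^(156/q) ≢ 1 (mod 169) for each prime q ∈ {2, 3, 13}.
g = 2: 2^78 ≡ 168; 2^52 ≡ 146; 2^12 ≡ 40 — none is 1, so 2 is a primitive root.
Hence the least primitive root of 169 is 2.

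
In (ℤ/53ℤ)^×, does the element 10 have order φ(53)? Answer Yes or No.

No

φ(53) = 53 − 1 = 52 = 2^2 · 13.
Test 10^(52/q) mod 53 for each prime factor q of 52:
10^26 ≡ 1 (mod 53)  [q = 2: ≡ 1 ✗]
10^4 ≡ 36 (mod 53)  [q = 13: ≢ 1 ✓]
The check at q = 2 fails, so 10 generates a proper subgroup.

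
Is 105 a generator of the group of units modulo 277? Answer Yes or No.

φ(277) = 277 − 1 = 276 = 2^2 · 3 · 23.
It suffices to check that the order of 105 is not a proper divisor of 276: compute 105^(276/q) for q ∈ {2, 3, 23}.
105^138 ≡ 276 (mod 277)  [q = 2: ≢ 1 ✓]
105^92 ≡ 116 (mod 277)  [q = 3: ≢ 1 ✓]
105^12 ≡ 155 (mod 277)  [q = 23: ≢ 1 ✓]
None equal 1, so ord_277(105) = 276: 105 is a primitive root.

Yes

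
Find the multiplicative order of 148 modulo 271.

45

The order of 148 must divide φ(271) = 271 − 1 = 270 = 2 · 3^3 · 5.
Divisors of 270: 1, 2, 3, 5, 6, 9, 10, 15, 18, 27, 30, 45, 54, 90, 135, 270.
Test each divisor d:
148^1 ≡ 148
148^2 ≡ 224
148^3 ≡ 90
148^5 ≡ 106
148^6 ≡ 241
148^9 ≡ 10
148^10 ≡ 125
148^15 ≡ 242
148^18 ≡ 100
148^27 ≡ 187
148^30 ≡ 28
148^45 ≡ 1
So ord_271(148) = 45.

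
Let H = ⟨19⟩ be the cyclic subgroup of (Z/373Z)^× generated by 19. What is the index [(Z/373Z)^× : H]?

ord(19) | φ(373) = 373 − 1 = 372 = 2^2 · 3 · 31.
Divisors of 372: 1, 2, 3, 4, 6, 12, 31, 62, 93, 124, 186, 372.
Compute 19^d (mod 373) for the divisors d until we hit 1:
19^1 ≡ 19 (mod 373)
19^2 ≡ 361 (mod 373)
19^3 ≡ 145 (mod 373)
19^4 ≡ 144 (mod 373)
19^6 ≡ 137 (mod 373)
19^12 ≡ 119 (mod 373)
19^31 ≡ 104 (mod 373)
19^62 ≡ 372 (mod 373)
19^93 ≡ 269 (mod 373)
19^124 ≡ 1 (mod 373) ✓
Thus |⟨19⟩| = ord(19) = 124.
[(Z/373Z)^× : ⟨19⟩] = 372/124 = 3.

3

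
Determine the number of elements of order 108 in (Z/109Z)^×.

36

φ(109) = 109 − 1 = 108 = 2^2 · 3^3.
(Z/109Z)^× is cyclic (|G| = 108); a cyclic group of order m has exactly φ(d) elements of each order d | m, and none otherwise.
108 = 2^2 · 3^3 divides 108, and φ(108) = 36.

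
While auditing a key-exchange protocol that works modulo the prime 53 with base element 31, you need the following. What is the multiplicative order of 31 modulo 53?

52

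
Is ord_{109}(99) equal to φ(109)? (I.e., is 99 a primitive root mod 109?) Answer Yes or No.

Yes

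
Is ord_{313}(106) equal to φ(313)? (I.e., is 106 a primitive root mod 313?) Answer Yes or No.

φ(313) = 313 − 1 = 312 = 2^3 · 3 · 13.
An element g generates (Z/313Z)^× iff g^(312/q) ≢ 1 (mod 313) for each prime q ∈ {2, 3, 13}.
106^156 ≡ 312 (mod 313)  [q = 2: ≢ 1 ✓]
106^104 ≡ 214 (mod 313)  [q = 3: ≢ 1 ✓]
106^24 ≡ 48 (mod 313)  [q = 13: ≢ 1 ✓]
Every test exponent gives a nontrivial residue, hence 106 generates the full group.

Yes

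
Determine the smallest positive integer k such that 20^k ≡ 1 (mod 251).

5

ord(20) | φ(251) = 251 − 1 = 250 = 2 · 5^3.
Divisors of 250: 1, 2, 5, 10, 25, 50, 125, 250.
Test each divisor d:
20^1 ≡ 20 (mod 251)
20^2 ≡ 149 (mod 251)
20^5 ≡ 1 (mod 251) ✓
Hence ord(20) = 5.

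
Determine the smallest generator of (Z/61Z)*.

φ(61) = 61 − 1 = 60 = 2^2 · 3 · 5.
g is a primitive root iff g^(60/q) ≢ 1 (mod 61) for each prime q ∈ {2, 3, 5}.
g = 2: 2^30 ≡ 60; 2^20 ≡ 47; 2^12 ≡ 9 — none is 1, so 2 is a primitive root.
So 2 is the smallest generator of (Z/61Z)^×.

2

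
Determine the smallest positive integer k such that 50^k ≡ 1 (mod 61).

4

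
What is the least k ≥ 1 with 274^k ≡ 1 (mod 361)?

114

The order of 274 must divide φ(361) = φ(19^2) = 19·(19−1) = 342 = 2 · 3^2 · 19.
Divisors of 342: 1, 2, 3, 6, 9, 18, 19, 38, 57, 114, 171, 342.
Evaluate successive powers at the divisors of 342:
274^1 ≡ 274
274^2 ≡ 349
274^3 ≡ 322
274^6 ≡ 77
274^9 ≡ 246
274^18 ≡ 229
274^19 ≡ 293
274^38 ≡ 292
274^57 ≡ 360
274^114 ≡ 1
Therefore the multiplicative order of 274 modulo 361 is 114.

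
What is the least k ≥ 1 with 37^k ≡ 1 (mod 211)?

105

The order of 37 must divide φ(211) = 211 − 1 = 210 = 2 · 3 · 5 · 7.
Divisors of 210: 1, 2, 3, 5, 6, 7, 10, 14, 15, 21, 30, 35, 42, 70, 105, 210.
Test each divisor d:
37^1 ≡ 37
37^2 ≡ 103
37^3 ≡ 13
37^5 ≡ 73
37^6 ≡ 169
37^7 ≡ 134
37^10 ≡ 54
37^14 ≡ 21
37^15 ≡ 144
37^21 ≡ 71
37^30 ≡ 58
37^35 ≡ 14
37^42 ≡ 188
37^70 ≡ 196
37^105 ≡ 1
So ord_211(37) = 105.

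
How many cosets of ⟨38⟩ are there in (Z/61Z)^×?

3

By Lagrange's theorem, ord_61(38) divides φ(61) = 61 − 1 = 60 = 2^2 · 3 · 5.
Divisors of 60: 1, 2, 3, 4, 5, 6, 10, 12, 15, 20, 30, 60.
Check 38^d mod 61 for each divisor in increasing order:
38^1 ≡ 38
38^2 ≡ 41
38^3 ≡ 33
38^4 ≡ 34
38^5 ≡ 11
38^6 ≡ 52
38^10 ≡ 60
38^12 ≡ 20
38^15 ≡ 50
38^20 ≡ 1
Thus |⟨38⟩| = ord(38) = 20.
The index is φ(61) / ord(38) = 60 / 20 = 3.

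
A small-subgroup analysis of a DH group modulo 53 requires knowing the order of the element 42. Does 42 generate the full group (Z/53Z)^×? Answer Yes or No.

No

φ(53) = 53 − 1 = 52 = 2^2 · 13.
It suffices to check that the order of 42 is not a proper divisor of 52: compute 42^(52/q) for q ∈ {2, 13}.
42^26 ≡ 1 (mod 53)  [q = 2: ≡ 1 ✗]
42^4 ≡ 13 (mod 53)  [q = 13: ≢ 1 ✓]
42^26 ≡ 1 shows ord(42) | 26, strictly less than φ(53); not a primitive root.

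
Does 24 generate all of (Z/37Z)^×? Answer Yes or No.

φ(37) = 37 − 1 = 36 = 2^2 · 3^2.
It suffices to check that the order of 24 is not a proper divisor of 36: compute 24^(36/q) for q ∈ {2, 3}.
24^18 ≡ 36 (mod 37)  [q = 2: ≢ 1 ✓]
24^12 ≡ 10 (mod 37)  [q = 3: ≢ 1 ✓]
All checks pass, so 24 has order 36 and is a primitive root modulo 37.

Yes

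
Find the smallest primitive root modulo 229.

6

φ(229) = 229 − 1 = 228 = 2^2 · 3 · 19.
Test candidates g = 2, 3, … against the prime factors q ∈ {2, 3, 19} of φ(229): g is a generator iff g^(228/q) ≢ 1 for every such q.
g = 2: 2^114 ≡ 228; 2^76 ≡ 1 — hits 1, so not a primitive root.
g = 3: 3^114 ≡ 1 — hits 1, so not a primitive root.
g = 4: 4^114 ≡ 1 — hits 1, so not a primitive root.
g = 5: 5^114 ≡ 1 — hits 1, so not a primitive root.
g = 6: 6^114 ≡ 228; 6^76 ≡ 134; 6^12 ≡ 165 — none is 1, so 6 is a primitive root.
Hence the least primitive root of 229 is 6.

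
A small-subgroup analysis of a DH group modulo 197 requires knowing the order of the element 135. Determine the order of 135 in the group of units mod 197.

The order of 135 must divide φ(197) = 197 − 1 = 196 = 2^2 · 7^2.
Divisors of 196: 1, 2, 4, 7, 14, 28, 49, 98, 196.
Compute 135^d (mod 197) for the divisors d until we hit 1:
135^1 ≡ 135
135^2 ≡ 101
135^4 ≡ 154
135^7 ≡ 164
135^14 ≡ 104
135^28 ≡ 178
135^49 ≡ 1
Hence ord(135) = 49.

49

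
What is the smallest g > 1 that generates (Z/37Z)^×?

φ(37) = 37 − 1 = 36 = 2^2 · 3^2.
Test candidates g = 2, 3, … against the prime factors q ∈ {2, 3} of φ(37): g is a generator iff g^(36/q) ≢ 1 for every such q.
g = 2: 2^18 ≡ 36; 2^12 ≡ 26 — none is 1, so 2 is a primitive root.
So 2 is the smallest generator of (Z/37Z)^×.

2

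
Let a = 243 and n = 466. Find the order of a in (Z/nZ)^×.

232

The order of 243 must divide φ(466) = φ(2)·φ(233) = 1·232 = 232 = 2^3 · 29.
Divisors of 232: 1, 2, 4, 8, 29, 58, 116, 232.
Test each divisor d:
243^1 ≡ 243 (mod 466)
243^2 ≡ 333 (mod 466)
243^4 ≡ 447 (mod 466)
243^8 ≡ 361 (mod 466)
243^29 ≡ 245 (mod 466)
243^58 ≡ 377 (mod 466)
243^116 ≡ 465 (mod 466)
243^232 ≡ 1 (mod 466) ✓
So ord_466(243) = 232.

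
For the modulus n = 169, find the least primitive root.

2

φ(169) = φ(13^2) = 13·(13−1) = 156 = 2^2 · 3 · 13.
g is a primitive root iff g^(156/q) ≢ 1 (mod 169) for each prime q ∈ {2, 3, 13}.
g = 2: 2^78 ≡ 168; 2^52 ≡ 146; 2^12 ≡ 40 — none is 1, so 2 is a primitive root.
Hence the least primitive root of 169 is 2.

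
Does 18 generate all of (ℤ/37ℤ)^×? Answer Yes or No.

Yes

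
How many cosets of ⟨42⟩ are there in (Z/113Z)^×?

By Lagrange's theorem, ord_113(42) divides φ(113) = 113 − 1 = 112 = 2^4 · 7.
Divisors of 112: 1, 2, 4, 7, 8, 14, 16, 28, 56, 112.
Test each divisor d:
42^1 ≡ 42
42^2 ≡ 69
42^4 ≡ 15
42^7 ≡ 78
42^8 ≡ 112
42^14 ≡ 95
42^16 ≡ 1
So ord_113(42) = 16, hence |⟨42⟩| = 16.
Index = |(Z/113Z)^×| / |⟨42⟩| = 112 / 16 = 7.

7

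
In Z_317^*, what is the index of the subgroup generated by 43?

4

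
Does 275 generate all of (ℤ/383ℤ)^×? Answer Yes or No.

φ(383) = 383 − 1 = 382 = 2 · 191.
An element g generates (Z/383Z)^× iff g^(382/q) ≢ 1 (mod 383) for each prime q ∈ {2, 191}.
275^191 ≡ 382 (mod 383)  [q = 2: ≢ 1 ✓]
275^2 ≡ 174 (mod 383)  [q = 191: ≢ 1 ✓]
Every test exponent gives a nontrivial residue, hence 275 generates the full group.

Yes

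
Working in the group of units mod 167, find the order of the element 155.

166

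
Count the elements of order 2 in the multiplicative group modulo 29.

φ(29) = 29 − 1 = 28 = 2^2 · 7.
(Z/29Z)^× is cyclic (|G| = 28); a cyclic group of order m has exactly φ(d) elements of each order d | m, and none otherwise.
2 | 28, and φ(2) = 2 − 1 = 1.

1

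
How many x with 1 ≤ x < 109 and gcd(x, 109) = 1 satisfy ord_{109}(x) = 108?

φ(109) = 109 − 1 = 108 = 2^2 · 3^3.
In a cyclic group of order 108, there are φ(d) elements of order d for each divisor d of 108, and zero for non-divisors.
108 = 2^2 · 3^3 divides 108, and φ(108) = 36.

36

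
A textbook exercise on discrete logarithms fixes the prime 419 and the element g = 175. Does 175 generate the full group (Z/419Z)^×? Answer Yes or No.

No

φ(419) = 419 − 1 = 418 = 2 · 11 · 19.
An element g generates (Z/419Z)^× iff g^(418/q) ≢ 1 (mod 419) for each prime q ∈ {2, 11, 19}.
175^209 ≡ 1 (mod 419)  [q = 2: ≡ 1 ✗]
175^38 ≡ 169 (mod 419)  [q = 11: ≢ 1 ✓]
175^22 ≡ 136 (mod 419)  [q = 19: ≢ 1 ✓]
175^209 ≡ 1 shows ord(175) | 209, strictly less than φ(419); not a primitive root.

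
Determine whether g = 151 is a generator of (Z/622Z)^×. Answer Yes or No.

Yes

φ(622) = φ(2)·φ(311) = 1·310 = 310 = 2 · 5 · 31.
An element g generates (Z/622Z)^× iff g^(310/q) ≢ 1 (mod 622) for each prime q ∈ {2, 5, 31}.
151^155 ≡ 621 (mod 622)  [q = 2: ≢ 1 ✓]
151^62 ≡ 347 (mod 622)  [q = 5: ≢ 1 ✓]
151^10 ≡ 121 (mod 622)  [q = 31: ≢ 1 ✓]
All checks pass, so 151 has order 310 and is a primitive root modulo 622.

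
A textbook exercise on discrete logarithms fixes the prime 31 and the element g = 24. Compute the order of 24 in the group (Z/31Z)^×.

ord(24) | φ(31) = 31 − 1 = 30 = 2 · 3 · 5.
Divisors of 30: 1, 2, 3, 5, 6, 10, 15, 30.
Check 24^d mod 31 for each divisor in increasing order:
24^1 ≡ 24 (mod 31)
24^2 ≡ 18 (mod 31)
24^3 ≡ 29 (mod 31)
24^5 ≡ 26 (mod 31)
24^6 ≡ 4 (mod 31)
24^10 ≡ 25 (mod 31)
24^15 ≡ 30 (mod 31)
24^30 ≡ 1 (mod 31) ✓
The smallest such exponent is 30, so the order of 24 is 30.

30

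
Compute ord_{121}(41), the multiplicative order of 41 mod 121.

110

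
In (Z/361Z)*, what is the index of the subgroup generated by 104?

Since 104 ∈ (Z/361Z)^×, its order divides φ(361) = φ(19^2) = 19·(19−1) = 342 = 2 · 3^2 · 19.
Divisors of 342: 1, 2, 3, 6, 9, 18, 19, 38, 57, 114, 171, 342.
Check 104^d mod 361 for each divisor in increasing order:
104^1 ≡ 104 (mod 361)
104^2 ≡ 347 (mod 361)
104^3 ≡ 349 (mod 361)
104^6 ≡ 144 (mod 361)
104^9 ≡ 77 (mod 361)
104^18 ≡ 153 (mod 361)
104^19 ≡ 28 (mod 361)
104^38 ≡ 62 (mod 361)
104^57 ≡ 292 (mod 361)
104^114 ≡ 68 (mod 361)
104^171 ≡ 1 (mod 361) ✓
The order of 104 is 171, so the subgroup it generates has 171 elements.
Index = |(Z/361Z)^×| / |⟨104⟩| = 342 / 171 = 2.

2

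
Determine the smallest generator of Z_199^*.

3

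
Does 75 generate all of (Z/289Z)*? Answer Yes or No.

No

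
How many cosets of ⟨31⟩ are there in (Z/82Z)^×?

4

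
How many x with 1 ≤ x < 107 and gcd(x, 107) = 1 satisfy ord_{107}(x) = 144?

φ(107) = 107 − 1 = 106 = 2 · 53.
Since (Z/107Z)^× is cyclic of order 106, the number of elements of order d is φ(d) when d | 106 and 0 otherwise.
Here 106 is not a multiple of 144, so there are no elements of order 144.

0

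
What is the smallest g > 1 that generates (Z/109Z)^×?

6

φ(109) = 109 − 1 = 108 = 2^2 · 3^3.
g is a primitive root iff g^(108/q) ≢ 1 (mod 109) for each prime q ∈ {2, 3}.
g = 2: 2^54 ≡ 108; 2^36 ≡ 1 — hits 1, so not a primitive root.
g = 3: 3^54 ≡ 1 — hits 1, so not a primitive root.
g = 4: 4^54 ≡ 1 — hits 1, so not a primitive root.
g = 5: 5^54 ≡ 1 — hits 1, so not a primitive root.
g = 6: 6^54 ≡ 108; 6^36 ≡ 63 — none is 1, so 6 is a primitive root.
The smallest primitive root modulo 109 is 6.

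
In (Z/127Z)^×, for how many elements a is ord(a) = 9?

6

φ(127) = 127 − 1 = 126 = 2 · 3^2 · 7.
Since (Z/127Z)^× is cyclic of order 126, the number of elements of order d is φ(d) when d | 126 and 0 otherwise.
9 = 3^2 divides 126, and φ(9) = 6.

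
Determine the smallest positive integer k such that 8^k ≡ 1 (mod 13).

ord(8) | φ(13) = 13 − 1 = 12 = 2^2 · 3.
Divisors of 12: 1, 2, 3, 4, 6, 12.
Check 8^d mod 13 for each divisor in increasing order:
8^1 ≡ 8 (mod 13)
8^2 ≡ 12 (mod 13)
8^3 ≡ 5 (mod 13)
8^4 ≡ 1 (mod 13) ✓
So ord_13(8) = 4.

4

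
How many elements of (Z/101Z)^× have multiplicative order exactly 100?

40

φ(101) = 101 − 1 = 100 = 2^2 · 5^2.
Since (Z/101Z)^× is cyclic of order 100, the number of elements of order d is φ(d) when d | 100 and 0 otherwise.
100 = 2^2 · 5^2 divides 100, and φ(100) = 40.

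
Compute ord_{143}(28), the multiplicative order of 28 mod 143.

60

ord(28) | φ(143) = φ(11·13) = (11−1)·(13−1) = 10·12 = 120 = 2^3 · 3 · 5.
Divisors of 120: 1, 2, 3, 4, 5, 6, 8, 10, 12, 15, 20, 24, 30, 40, 60, 120.
Test each divisor d:
28^1 ≡ 28 (mod 143)
28^2 ≡ 69 (mod 143)
28^3 ≡ 73 (mod 143)
28^4 ≡ 42 (mod 143)
28^5 ≡ 32 (mod 143)
28^6 ≡ 38 (mod 143)
28^8 ≡ 48 (mod 143)
28^10 ≡ 23 (mod 143)
28^12 ≡ 14 (mod 143)
28^15 ≡ 21 (mod 143)
28^20 ≡ 100 (mod 143)
28^24 ≡ 53 (mod 143)
28^30 ≡ 12 (mod 143)
28^40 ≡ 133 (mod 143)
28^60 ≡ 1 (mod 143) ✓
The smallest such exponent is 60, so the order of 28 is 60.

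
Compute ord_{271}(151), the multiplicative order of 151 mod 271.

135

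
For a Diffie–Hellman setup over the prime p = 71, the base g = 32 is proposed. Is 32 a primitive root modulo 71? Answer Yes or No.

No

φ(71) = 71 − 1 = 70 = 2 · 5 · 7.
Test 32^(70/q) mod 71 for each prime factor q of 70:
32^35 ≡ 1 (mod 71)  [q = 2: ≡ 1 ✗]
32^14 ≡ 1 (mod 71)  [q = 5: ≡ 1 ✗]
32^10 ≡ 37 (mod 71)  [q = 7: ≢ 1 ✓]
The check at q = 2 fails, so 32 generates a proper subgroup.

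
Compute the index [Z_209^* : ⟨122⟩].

30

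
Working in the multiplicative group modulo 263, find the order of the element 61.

131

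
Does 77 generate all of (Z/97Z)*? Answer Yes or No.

No

φ(97) = 97 − 1 = 96 = 2^5 · 3.
77 is a primitive root mod 97 iff 77^(φ(97)/q) ≢ 1 for every prime q | φ(97), i.e. q ∈ {2, 3}.
77^48 ≡ 96 (mod 97)  [q = 2: ≢ 1 ✓]
77^32 ≡ 1 (mod 97)  [q = 3: ≡ 1 ✗]
Since 77^32 ≡ 1, the order of 77 divides 32 < 96, so 77 is not a primitive root.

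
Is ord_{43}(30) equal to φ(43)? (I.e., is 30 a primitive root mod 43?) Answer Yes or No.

φ(43) = 43 − 1 = 42 = 2 · 3 · 7.
30 is a primitive root mod 43 iff 30^(φ(43)/q) ≢ 1 for every prime q | φ(43), i.e. q ∈ {2, 3, 7}.
30^21 ≡ 42 (mod 43)  [q = 2: ≢ 1 ✓]
30^14 ≡ 6 (mod 43)  [q = 3: ≢ 1 ✓]
30^6 ≡ 16 (mod 43)  [q = 7: ≢ 1 ✓]
Every test exponent gives a nontrivial residue, hence 30 generates the full group.

Yes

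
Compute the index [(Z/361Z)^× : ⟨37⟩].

9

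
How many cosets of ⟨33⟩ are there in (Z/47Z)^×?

1

By Lagrange's theorem, ord_47(33) divides φ(47) = 47 − 1 = 46 = 2 · 23.
Divisors of 46: 1, 2, 23, 46.
Test each divisor d:
33^1 ≡ 33
33^2 ≡ 8
33^23 ≡ 46
33^46 ≡ 1
So ord_47(33) = 46, hence |⟨33⟩| = 46.
The index is φ(47) / ord(33) = 46 / 46 = 1.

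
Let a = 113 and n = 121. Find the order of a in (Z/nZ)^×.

55

By Lagrange's theorem, ord_121(113) divides φ(121) = φ(11^2) = 11·(11−1) = 110 = 2 · 5 · 11.
Divisors of 110: 1, 2, 5, 10, 11, 22, 55, 110.
Test each divisor d:
113^1 ≡ 113 (mod 121)
113^2 ≡ 64 (mod 121)
113^5 ≡ 23 (mod 121)
113^10 ≡ 45 (mod 121)
113^11 ≡ 3 (mod 121)
113^22 ≡ 9 (mod 121)
113^55 ≡ 1 (mod 121) ✓
Hence ord(113) = 55.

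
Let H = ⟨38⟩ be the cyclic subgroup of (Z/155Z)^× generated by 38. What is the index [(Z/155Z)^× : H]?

2

The order of 38 must divide φ(155) = φ(5·31) = (5−1)·(31−1) = 4·30 = 120 = 2^3 · 3 · 5.
Divisors of 120: 1, 2, 3, 4, 5, 6, 8, 10, 12, 15, 20, 24, 30, 40, 60, 120.
Compute 38^d (mod 155) for the divisors d until we hit 1:
38^1 ≡ 38 (mod 155)
38^2 ≡ 49 (mod 155)
38^3 ≡ 2 (mod 155)
38^4 ≡ 76 (mod 155)
38^5 ≡ 98 (mod 155)
38^6 ≡ 4 (mod 155)
38^8 ≡ 41 (mod 155)
38^10 ≡ 149 (mod 155)
38^12 ≡ 16 (mod 155)
38^15 ≡ 32 (mod 155)
38^20 ≡ 36 (mod 155)
38^24 ≡ 101 (mod 155)
38^30 ≡ 94 (mod 155)
38^40 ≡ 56 (mod 155)
38^60 ≡ 1 (mod 155) ✓
The order of 38 is 60, so the subgroup it generates has 60 elements.
The index is φ(155) / ord(38) = 120 / 60 = 2.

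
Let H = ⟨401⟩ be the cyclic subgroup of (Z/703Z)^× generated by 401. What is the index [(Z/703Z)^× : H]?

18

ord(401) | φ(703) = φ(19·37) = (19−1)·(37−1) = 18·36 = 648 = 2^3 · 3^4.
Divisors of 648: 1, 2, 3, 4, 6, 8, 9, 12, 18, 24, 27, 36, 54, 72, 81, 108, 162, 216, 324, 648.
Compute 401^d (mod 703) for the divisors d until we hit 1:
401^1 ≡ 401 (mod 703)
401^2 ≡ 517 (mod 703)
401^3 ≡ 635 (mod 703)
401^4 ≡ 149 (mod 703)
401^6 ≡ 406 (mod 703)
401^8 ≡ 408 (mod 703)
401^9 ≡ 512 (mod 703)
401^12 ≡ 334 (mod 703)
401^18 ≡ 628 (mod 703)
401^24 ≡ 482 (mod 703)
401^27 ≡ 265 (mod 703)
401^36 ≡ 1 (mod 703) ✓
The order of 401 is 36, so the subgroup it generates has 36 elements.
Index = |(Z/703Z)^×| / |⟨401⟩| = 648 / 36 = 18.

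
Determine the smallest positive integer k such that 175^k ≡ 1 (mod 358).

Since 175 ∈ (Z/358Z)^×, its order divides φ(358) = φ(2)·φ(179) = 1·178 = 178 = 2 · 89.
Divisors of 178: 1, 2, 89, 178.
Evaluate successive powers at the divisors of 178:
175^1 ≡ 175
175^2 ≡ 195
175^89 ≡ 357
175^178 ≡ 1
The smallest such exponent is 178, so the order of 175 is 178.

178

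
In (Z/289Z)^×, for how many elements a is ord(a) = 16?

8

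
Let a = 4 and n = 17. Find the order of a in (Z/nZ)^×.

ord(4) | φ(17) = 17 − 1 = 16 = 2^4.
Divisors of 16: 1, 2, 4, 8, 16.
Compute 4^d (mod 17) for the divisors d until we hit 1:
4^1 ≡ 4
4^2 ≡ 16
4^4 ≡ 1
The smallest such exponent is 4, so the order of 4 is 4.

4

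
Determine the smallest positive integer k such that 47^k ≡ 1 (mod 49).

By Lagrange's theorem, ord_49(47) divides φ(49) = φ(7^2) = 7·(7−1) = 42 = 2 · 3 · 7.
Divisors of 42: 1, 2, 3, 6, 7, 14, 21, 42.
Evaluate successive powers at the divisors of 42:
47^1 ≡ 47 (mod 49)
47^2 ≡ 4 (mod 49)
47^3 ≡ 41 (mod 49)
47^6 ≡ 15 (mod 49)
47^7 ≡ 19 (mod 49)
47^14 ≡ 18 (mod 49)
47^21 ≡ 48 (mod 49)
47^42 ≡ 1 (mod 49) ✓
So ord_49(47) = 42.

42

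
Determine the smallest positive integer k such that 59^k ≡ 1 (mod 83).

By Lagrange's theorem, ord_83(59) divides φ(83) = 83 − 1 = 82 = 2 · 41.
Divisors of 82: 1, 2, 41, 82.
Compute 59^d (mod 83) for the divisors d until we hit 1:
59^1 ≡ 59
59^2 ≡ 78
59^41 ≡ 1
Therefore the multiplicative order of 59 modulo 83 is 41.

41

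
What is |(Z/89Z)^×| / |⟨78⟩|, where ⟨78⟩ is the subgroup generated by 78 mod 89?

8

By Lagrange's theorem, ord_89(78) divides φ(89) = 89 − 1 = 88 = 2^3 · 11.
Divisors of 88: 1, 2, 4, 8, 11, 22, 44, 88.
Evaluate successive powers at the divisors of 88:
78^1 ≡ 78 (mod 89)
78^2 ≡ 32 (mod 89)
78^4 ≡ 45 (mod 89)
78^8 ≡ 67 (mod 89)
78^11 ≡ 1 (mod 89) ✓
So ord_89(78) = 11, hence |⟨78⟩| = 11.
Index = |(Z/89Z)^×| / |⟨78⟩| = 88 / 11 = 8.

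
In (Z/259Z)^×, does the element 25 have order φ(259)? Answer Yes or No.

259 = 7 · 37 is a product of two distinct odd primes, so (Z/259Z)^× ≅ (Z/7Z)^× × (Z/37Z)^× is not cyclic.
No primitive root modulo 259 exists; in particular 25 is not one.

No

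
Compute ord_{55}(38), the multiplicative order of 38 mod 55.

The order of 38 must divide φ(55) = φ(5·11) = (5−1)·(11−1) = 4·10 = 40 = 2^3 · 5.
Divisors of 40: 1, 2, 4, 5, 8, 10, 20, 40.
Check 38^d mod 55 for each divisor in increasing order:
38^1 ≡ 38 (mod 55)
38^2 ≡ 14 (mod 55)
38^4 ≡ 31 (mod 55)
38^5 ≡ 23 (mod 55)
38^8 ≡ 26 (mod 55)
38^10 ≡ 34 (mod 55)
38^20 ≡ 1 (mod 55) ✓
So ord_55(38) = 20.

20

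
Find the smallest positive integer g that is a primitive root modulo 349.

φ(349) = 349 − 1 = 348 = 2^2 · 3 · 29.
g is a primitive root iff g^(348/q) ≢ 1 (mod 349) for each prime q ∈ {2, 3, 29}.
g = 2: 2^174 ≡ 348; 2^116 ≡ 226; 2^12 ≡ 257 — none is 1, so 2 is a primitive root.
So 2 is the smallest generator of (Z/349Z)^×.

2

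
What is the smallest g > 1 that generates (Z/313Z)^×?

10

φ(313) = 313 − 1 = 312 = 2^3 · 3 · 13.
g is a primitive root iff g^(312/q) ≢ 1 (mod 313) for each prime q ∈ {2, 3, 13}.
g = 2: 2^156 ≡ 1 — hits 1, so not a primitive root.
g = 3: 3^156 ≡ 1 — hits 1, so not a primitive root.
g = 4: 4^156 ≡ 1 — hits 1, so not a primitive root.
g = 5: 5^156 ≡ 312; 5^104 ≡ 1 — hits 1, so not a primitive root.
g = 6: 6^156 ≡ 1 — hits 1, so not a primitive root.
g = 7: 7^156 ≡ 312; 7^104 ≡ 1 — hits 1, so not a primitive root.
g = 8: 8^156 ≡ 1 — hits 1, so not a primitive root.
g = 9: 9^156 ≡ 1 — hits 1, so not a primitive root.
g = 10: 10^156 ≡ 312; 10^104 ≡ 214; 10^24 ≡ 103 — none is 1, so 10 is a primitive root.
Hence the least primitive root of 313 is 10.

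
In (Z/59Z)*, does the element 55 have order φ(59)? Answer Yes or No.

Yes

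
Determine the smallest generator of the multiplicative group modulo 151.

φ(151) = 151 − 1 = 150 = 2 · 3 · 5^2.
g is a primitive root iff g^(150/q) ≢ 1 (mod 151) for each prime q ∈ {2, 3, 5}.
g = 2: 2^75 ≡ 1 — hits 1, so not a primitive root.
g = 3: 3^75 ≡ 150; 3^50 ≡ 1 — hits 1, so not a primitive root.
g = 4: 4^75 ≡ 1 — hits 1, so not a primitive root.
g = 5: 5^75 ≡ 1 — hits 1, so not a primitive root.
g = 6: 6^75 ≡ 150; 6^50 ≡ 32; 6^30 ≡ 59 — none is 1, so 6 is a primitive root.
Hence the least primitive root of 151 is 6.

6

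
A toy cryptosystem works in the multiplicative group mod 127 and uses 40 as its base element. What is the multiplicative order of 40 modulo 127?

Since 40 ∈ (Z/127Z)^×, its order divides φ(127) = 127 − 1 = 126 = 2 · 3^2 · 7.
Divisors of 126: 1, 2, 3, 6, 7, 9, 14, 18, 21, 42, 63, 126.
Check 40^d mod 127 for each divisor in increasing order:
40^1 ≡ 40 (mod 127)
40^2 ≡ 76 (mod 127)
40^3 ≡ 119 (mod 127)
40^6 ≡ 64 (mod 127)
40^7 ≡ 20 (mod 127)
40^9 ≡ 123 (mod 127)
40^14 ≡ 19 (mod 127)
40^18 ≡ 16 (mod 127)
40^21 ≡ 126 (mod 127)
40^42 ≡ 1 (mod 127) ✓
Hence ord(40) = 42.

42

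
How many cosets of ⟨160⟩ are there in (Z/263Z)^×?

1

By Lagrange's theorem, ord_263(160) divides φ(263) = 263 − 1 = 262 = 2 · 131.
Divisors of 262: 1, 2, 131, 262.
Test each divisor d:
160^1 ≡ 160
160^2 ≡ 89
160^131 ≡ 262
160^262 ≡ 1
Thus |⟨160⟩| = ord(160) = 262.
The index is φ(263) / ord(160) = 262 / 262 = 1.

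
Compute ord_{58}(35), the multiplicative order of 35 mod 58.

14

Since 35 ∈ (Z/58Z)^×, its order divides φ(58) = φ(2)·φ(29) = 1·28 = 28 = 2^2 · 7.
Divisors of 28: 1, 2, 4, 7, 14, 28.
Check 35^d mod 58 for each divisor in increasing order:
35^1 ≡ 35 (mod 58)
35^2 ≡ 7 (mod 58)
35^4 ≡ 49 (mod 58)
35^7 ≡ 57 (mod 58)
35^14 ≡ 1 (mod 58) ✓
Therefore the multiplicative order of 35 modulo 58 is 14.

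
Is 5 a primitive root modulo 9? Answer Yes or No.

φ(9) = φ(3^2) = 3·(3−1) = 6 = 2 · 3.
Test 5^(6/q) mod 9 for each prime factor q of 6:
5^3 ≡ 8 (mod 9)  [q = 2: ≢ 1 ✓]
5^2 ≡ 7 (mod 9)  [q = 3: ≢ 1 ✓]
All checks pass, so 5 has order 6 and is a primitive root modulo 9.

Yes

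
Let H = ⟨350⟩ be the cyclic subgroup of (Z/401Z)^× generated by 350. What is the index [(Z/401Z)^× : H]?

Since 350 ∈ (Z/401Z)^×, its order divides φ(401) = 401 − 1 = 400 = 2^4 · 5^2.
Divisors of 400: 1, 2, 4, 5, 8, 10, 16, 20, 25, 40, 50, 80, 100, 200, 400.
Check 350^d mod 401 for each divisor in increasing order:
350^1 ≡ 350
350^2 ≡ 195
350^4 ≡ 331
350^5 ≡ 362
350^8 ≡ 88
350^10 ≡ 318
350^16 ≡ 125
350^20 ≡ 72
350^25 ≡ 400
350^40 ≡ 372
350^50 ≡ 1
The order of 350 is 50, so the subgroup it generates has 50 elements.
[(Z/401Z)^× : ⟨350⟩] = 400/50 = 8.

8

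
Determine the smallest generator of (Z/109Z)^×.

6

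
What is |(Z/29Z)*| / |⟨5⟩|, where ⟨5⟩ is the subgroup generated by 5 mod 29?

By Lagrange's theorem, ord_29(5) divides φ(29) = 29 − 1 = 28 = 2^2 · 7.
Divisors of 28: 1, 2, 4, 7, 14, 28.
Check 5^d mod 29 for each divisor in increasing order:
5^1 ≡ 5 (mod 29)
5^2 ≡ 25 (mod 29)
5^4 ≡ 16 (mod 29)
5^7 ≡ 28 (mod 29)
5^14 ≡ 1 (mod 29) ✓
Thus |⟨5⟩| = ord(5) = 14.
Index = |(Z/29Z)^×| / |⟨5⟩| = 28 / 14 = 2.

2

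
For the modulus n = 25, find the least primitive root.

φ(25) = φ(5^2) = 5·(5−1) = 20 = 2^2 · 5.
g is a primitive root iff g^(20/q) ≢ 1 (mod 25) for each prime q ∈ {2, 5}.
g = 2: 2^10 ≡ 24; 2^4 ≡ 16 — none is 1, so 2 is a primitive root.
So 2 is the smallest generator of (Z/25Z)^×.

2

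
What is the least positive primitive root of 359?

7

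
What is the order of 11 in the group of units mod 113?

56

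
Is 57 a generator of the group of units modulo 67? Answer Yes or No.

Yes

φ(67) = 67 − 1 = 66 = 2 · 3 · 11.
It suffices to check that the order of 57 is not a proper divisor of 66: compute 57^(66/q) for q ∈ {2, 3, 11}.
57^33 ≡ 66 (mod 67)  [q = 2: ≢ 1 ✓]
57^22 ≡ 37 (mod 67)  [q = 3: ≢ 1 ✓]
57^6 ≡ 25 (mod 67)  [q = 11: ≢ 1 ✓]
Every test exponent gives a nontrivial residue, hence 57 generates the full group.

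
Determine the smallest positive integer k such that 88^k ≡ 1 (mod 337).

112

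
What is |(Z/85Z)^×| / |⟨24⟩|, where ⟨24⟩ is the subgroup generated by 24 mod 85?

ord(24) | φ(85) = φ(5·17) = (5−1)·(17−1) = 4·16 = 64 = 2^6.
Divisors of 64: 1, 2, 4, 8, 16, 32, 64.
Test each divisor d:
24^1 ≡ 24
24^2 ≡ 66
24^4 ≡ 21
24^8 ≡ 16
24^16 ≡ 1
So ord_85(24) = 16, hence |⟨24⟩| = 16.
The index is φ(85) / ord(24) = 64 / 16 = 4.

4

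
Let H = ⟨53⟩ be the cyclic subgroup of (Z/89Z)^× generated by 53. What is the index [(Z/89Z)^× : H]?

2

By Lagrange's theorem, ord_89(53) divides φ(89) = 89 − 1 = 88 = 2^3 · 11.
Divisors of 88: 1, 2, 4, 8, 11, 22, 44, 88.
Check 53^d mod 89 for each divisor in increasing order:
53^1 ≡ 53
53^2 ≡ 50
53^4 ≡ 8
53^8 ≡ 64
53^11 ≡ 55
53^22 ≡ 88
53^44 ≡ 1
The order of 53 is 44, so the subgroup it generates has 44 elements.
Index = |(Z/89Z)^×| / |⟨53⟩| = 88 / 44 = 2.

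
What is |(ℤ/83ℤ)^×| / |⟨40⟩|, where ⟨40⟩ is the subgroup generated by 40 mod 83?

Since 40 ∈ (Z/83Z)^×, its order divides φ(83) = 83 − 1 = 82 = 2 · 41.
Divisors of 82: 1, 2, 41, 82.
Evaluate successive powers at the divisors of 82:
40^1 ≡ 40 (mod 83)
40^2 ≡ 23 (mod 83)
40^41 ≡ 1 (mod 83) ✓
The order of 40 is 41, so the subgroup it generates has 41 elements.
Index = |(Z/83Z)^×| / |⟨40⟩| = 82 / 41 = 2.

2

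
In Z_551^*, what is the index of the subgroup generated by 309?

ord(309) | φ(551) = φ(19·29) = (19−1)·(29−1) = 18·28 = 504 = 2^3 · 3^2 · 7.
Divisors of 504: 1, 2, 3, 4, 6, 7, 8, 9, 12, 14, 18, 21, 24, 28, 36, 42, 56, 63, 72, 84, 126, 168, 252, 504.
Compute 309^d (mod 551) for the divisors d until we hit 1:
309^1 ≡ 309 (mod 551)
309^2 ≡ 158 (mod 551)
309^3 ≡ 334 (mod 551)
309^4 ≡ 169 (mod 551)
309^6 ≡ 254 (mod 551)
309^7 ≡ 244 (mod 551)
309^8 ≡ 460 (mod 551)
309^9 ≡ 533 (mod 551)
309^12 ≡ 49 (mod 551)
309^14 ≡ 28 (mod 551)
309^18 ≡ 324 (mod 551)
309^21 ≡ 220 (mod 551)
309^24 ≡ 197 (mod 551)
309^28 ≡ 233 (mod 551)
309^36 ≡ 286 (mod 551)
309^42 ≡ 463 (mod 551)
309^56 ≡ 291 (mod 551)
309^63 ≡ 476 (mod 551)
309^72 ≡ 248 (mod 551)
309^84 ≡ 30 (mod 551)
309^126 ≡ 115 (mod 551)
309^168 ≡ 349 (mod 551)
309^252 ≡ 1 (mod 551) ✓
So ord_551(309) = 252, hence |⟨309⟩| = 252.
[(Z/551Z)^× : ⟨309⟩] = 504/252 = 2.

2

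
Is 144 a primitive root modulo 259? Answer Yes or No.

No

259 = 7 · 37 is a product of two distinct odd primes, so (Z/259Z)^× ≅ (Z/7Z)^× × (Z/37Z)^× is not cyclic.
No primitive root modulo 259 exists; in particular 144 is not one.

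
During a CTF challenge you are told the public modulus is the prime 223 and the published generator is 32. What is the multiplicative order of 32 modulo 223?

The order of 32 must divide φ(223) = 223 − 1 = 222 = 2 · 3 · 37.
Divisors of 222: 1, 2, 3, 6, 37, 74, 111, 222.
Check 32^d mod 223 for each divisor in increasing order:
32^1 ≡ 32 (mod 223)
32^2 ≡ 132 (mod 223)
32^3 ≡ 210 (mod 223)
32^6 ≡ 169 (mod 223)
32^37 ≡ 1 (mod 223) ✓
The smallest such exponent is 37, so the order of 32 is 37.

37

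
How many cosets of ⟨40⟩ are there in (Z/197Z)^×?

Since 40 ∈ (Z/197Z)^×, its order divides φ(197) = 197 − 1 = 196 = 2^2 · 7^2.
Divisors of 196: 1, 2, 4, 7, 14, 28, 49, 98, 196.
Evaluate successive powers at the divisors of 196:
40^1 ≡ 40 (mod 197)
40^2 ≡ 24 (mod 197)
40^4 ≡ 182 (mod 197)
40^7 ≡ 178 (mod 197)
40^14 ≡ 164 (mod 197)
40^28 ≡ 104 (mod 197)
40^49 ≡ 1 (mod 197) ✓
So ord_197(40) = 49, hence |⟨40⟩| = 49.
Index = |(Z/197Z)^×| / |⟨40⟩| = 196 / 49 = 4.

4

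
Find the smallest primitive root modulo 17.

φ(17) = 17 − 1 = 16 = 2^4.
Test candidates g = 2, 3, … against the prime factors q ∈ {2} of φ(17): g is a generator iff g^(16/q) ≢ 1 for every such q.
g = 2: 2^8 ≡ 1 — hits 1, so not a primitive root.
g = 3: 3^8 ≡ 16 — none is 1, so 3 is a primitive root.
The smallest primitive root modulo 17 is 3.

3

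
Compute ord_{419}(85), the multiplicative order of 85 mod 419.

22

The order of 85 must divide φ(419) = 419 − 1 = 418 = 2 · 11 · 19.
Divisors of 418: 1, 2, 11, 19, 22, 38, 209, 418.
Check 85^d mod 419 for each divisor in increasing order:
85^1 ≡ 85 (mod 419)
85^2 ≡ 102 (mod 419)
85^11 ≡ 418 (mod 419)
85^19 ≡ 406 (mod 419)
85^22 ≡ 1 (mod 419) ✓
So ord_419(85) = 22.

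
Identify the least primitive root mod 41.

6

φ(41) = 41 − 1 = 40 = 2^3 · 5.
Test candidates g = 2, 3, … against the prime factors q ∈ {2, 5} of φ(41): g is a generator iff g^(40/q) ≢ 1 for every such q.
g = 2: 2^20 ≡ 1 — hits 1, so not a primitive root.
g = 3: 3^20 ≡ 40; 3^8 ≡ 1 — hits 1, so not a primitive root.
g = 4: 4^20 ≡ 1 — hits 1, so not a primitive root.
g = 5: 5^20 ≡ 1 — hits 1, so not a primitive root.
g = 6: 6^20 ≡ 40; 6^8 ≡ 10 — none is 1, so 6 is a primitive root.
The smallest primitive root modulo 41 is 6.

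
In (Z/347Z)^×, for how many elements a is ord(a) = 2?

φ(347) = 347 − 1 = 346 = 2 · 173.
In a cyclic group of order 346, there are φ(d) elements of order d for each divisor d of 346, and zero for non-divisors.
2 | 346, and φ(2) = 2 − 1 = 1.

1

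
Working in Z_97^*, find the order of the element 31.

48

Since 31 ∈ (Z/97Z)^×, its order divides φ(97) = 97 − 1 = 96 = 2^5 · 3.
Divisors of 96: 1, 2, 3, 4, 6, 8, 12, 16, 24, 32, 48, 96.
Test each divisor d:
31^1 ≡ 31 (mod 97)
31^2 ≡ 88 (mod 97)
31^3 ≡ 12 (mod 97)
31^4 ≡ 81 (mod 97)
31^6 ≡ 47 (mod 97)
31^8 ≡ 62 (mod 97)
31^12 ≡ 75 (mod 97)
31^16 ≡ 61 (mod 97)
31^24 ≡ 96 (mod 97)
31^32 ≡ 35 (mod 97)
31^48 ≡ 1 (mod 97) ✓
The smallest such exponent is 48, so the order of 31 is 48.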